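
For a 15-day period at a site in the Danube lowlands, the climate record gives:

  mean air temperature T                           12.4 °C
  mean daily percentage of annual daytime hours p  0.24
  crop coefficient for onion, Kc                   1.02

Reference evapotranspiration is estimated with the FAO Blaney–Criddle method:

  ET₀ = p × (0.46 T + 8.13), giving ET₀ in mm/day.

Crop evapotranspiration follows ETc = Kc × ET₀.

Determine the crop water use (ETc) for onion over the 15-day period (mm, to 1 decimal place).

ET₀ = 0.24 × (0.46 × 12.4 + 8.13) = 0.24 × 13.834 = 3.3202 mm/d
ETc = Kc × ET₀ = 1.02 × 3.3202 = 3.3866 mm/d
Over 15 days: 3.3866 × 15 = 50.799 mm

50.8 mm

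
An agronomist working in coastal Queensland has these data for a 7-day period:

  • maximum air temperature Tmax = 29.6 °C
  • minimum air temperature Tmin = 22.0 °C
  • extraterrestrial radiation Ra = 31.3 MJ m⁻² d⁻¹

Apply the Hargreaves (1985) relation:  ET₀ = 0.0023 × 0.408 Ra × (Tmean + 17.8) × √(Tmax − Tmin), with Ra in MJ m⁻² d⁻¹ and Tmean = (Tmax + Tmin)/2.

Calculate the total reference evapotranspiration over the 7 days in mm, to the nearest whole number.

25 mm

Tmean = (29.6 + 22.0)/2 = 25.80 °C
0.408 Ra = 0.408 × 31.3 = 12.7704 mm/d equivalent
ET₀ = 0.0023 × 12.7704 × (25.80 + 17.8) × √7.6 = 0.0023 × 12.7704 × 43.60 × 2.7568 = 3.5304 mm/d
Over 7 days: 3.5304 × 7 = 24.713 mm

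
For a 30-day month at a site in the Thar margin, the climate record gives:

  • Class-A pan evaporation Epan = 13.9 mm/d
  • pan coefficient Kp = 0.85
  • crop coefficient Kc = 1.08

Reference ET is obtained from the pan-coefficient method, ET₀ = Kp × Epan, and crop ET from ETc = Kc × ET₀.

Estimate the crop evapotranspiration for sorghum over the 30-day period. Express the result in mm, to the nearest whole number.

ET₀ = 0.85 × 13.9 = 11.8150 mm/d
ETc = Kc × ET₀ = 1.08 × 11.8150 = 12.7602 mm/d
Over 30 days: 12.7602 × 30 = 382.806 mm

383 mm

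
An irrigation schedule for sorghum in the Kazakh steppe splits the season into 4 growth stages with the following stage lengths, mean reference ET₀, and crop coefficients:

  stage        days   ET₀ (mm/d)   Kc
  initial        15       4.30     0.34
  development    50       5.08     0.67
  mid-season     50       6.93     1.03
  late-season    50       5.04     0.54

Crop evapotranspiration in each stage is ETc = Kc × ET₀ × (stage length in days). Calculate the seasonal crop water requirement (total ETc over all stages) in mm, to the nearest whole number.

685 mm

initial: 0.34 × 4.30 × 15 = 21.93 mm
development: 0.67 × 5.08 × 50 = 170.18 mm
mid-season: 1.03 × 6.93 × 50 = 356.90 mm
late-season: 0.54 × 5.04 × 50 = 136.08 mm
Seasonal total = 685.09 mm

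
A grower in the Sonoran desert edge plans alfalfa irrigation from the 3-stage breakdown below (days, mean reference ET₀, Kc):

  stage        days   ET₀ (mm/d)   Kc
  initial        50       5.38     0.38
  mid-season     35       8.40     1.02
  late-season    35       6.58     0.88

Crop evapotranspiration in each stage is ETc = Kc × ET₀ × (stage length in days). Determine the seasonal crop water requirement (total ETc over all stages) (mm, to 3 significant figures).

605 mm

initial: 0.38 × 5.38 × 50 = 102.22 mm
mid-season: 1.02 × 8.40 × 35 = 299.88 mm
late-season: 0.88 × 6.58 × 35 = 202.66 mm
Seasonal total = 604.76 mm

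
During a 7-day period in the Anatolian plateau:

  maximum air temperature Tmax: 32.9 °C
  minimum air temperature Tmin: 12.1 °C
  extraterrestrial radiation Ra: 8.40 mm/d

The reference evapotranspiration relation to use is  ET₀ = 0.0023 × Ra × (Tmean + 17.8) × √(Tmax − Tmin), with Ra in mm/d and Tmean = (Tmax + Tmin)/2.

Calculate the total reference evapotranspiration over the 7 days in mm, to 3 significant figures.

24.9 mm

Tmean = (32.9 + 12.1)/2 = 22.50 °C
ET₀ = 0.0023 × 8.40 × (22.50 + 17.8) × √20.8 = 0.0023 × 8.40 × 40.30 × 4.5607 = 3.5509 mm/d
Over 7 days: 3.5509 × 7 = 24.856 mm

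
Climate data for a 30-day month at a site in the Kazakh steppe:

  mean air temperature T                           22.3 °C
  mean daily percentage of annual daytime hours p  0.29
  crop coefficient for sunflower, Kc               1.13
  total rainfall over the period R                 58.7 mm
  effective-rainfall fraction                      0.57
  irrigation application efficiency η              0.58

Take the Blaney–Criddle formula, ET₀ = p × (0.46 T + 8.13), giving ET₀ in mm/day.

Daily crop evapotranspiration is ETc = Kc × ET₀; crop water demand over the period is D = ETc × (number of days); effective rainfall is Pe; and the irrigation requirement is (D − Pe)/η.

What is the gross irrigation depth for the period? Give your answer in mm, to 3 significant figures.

ET₀ = 0.29 × (0.46 × 22.3 + 8.13) = 0.29 × 18.388 = 5.3325 mm/d
ETc = Kc × ET₀ = 1.13 × 5.3325 = 6.0257 mm/d
Crop demand D = ETc × 30 d = 6.0257 × 30 = 180.771 mm
Pe = 0.57 × 58.7 = 33.459 mm
D − Pe = 180.771 − 33.459 = 147.312 mm
Gross irrigation = 147.312 / 0.58 = 253.986 mm

254 mm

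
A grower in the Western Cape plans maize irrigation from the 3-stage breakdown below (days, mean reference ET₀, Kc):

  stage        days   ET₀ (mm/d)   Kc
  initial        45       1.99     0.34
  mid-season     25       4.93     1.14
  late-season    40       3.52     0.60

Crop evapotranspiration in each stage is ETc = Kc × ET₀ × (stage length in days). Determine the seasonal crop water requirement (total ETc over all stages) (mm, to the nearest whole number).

255 mm

initial: 0.34 × 1.99 × 45 = 30.45 mm
mid-season: 1.14 × 4.93 × 25 = 140.51 mm
late-season: 0.60 × 3.52 × 40 = 84.48 mm
Seasonal total = 255.44 mm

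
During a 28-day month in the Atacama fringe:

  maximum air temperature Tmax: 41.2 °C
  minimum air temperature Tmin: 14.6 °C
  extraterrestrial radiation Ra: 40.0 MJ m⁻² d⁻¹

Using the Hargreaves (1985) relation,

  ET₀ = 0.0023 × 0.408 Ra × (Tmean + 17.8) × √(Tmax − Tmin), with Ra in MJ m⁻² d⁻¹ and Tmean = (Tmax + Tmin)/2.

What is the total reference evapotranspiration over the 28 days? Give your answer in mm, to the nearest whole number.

248 mm

Tmean = (41.2 + 14.6)/2 = 27.90 °C
0.408 Ra = 0.408 × 40.0 = 16.3200 mm/d equivalent
ET₀ = 0.0023 × 16.3200 × (27.90 + 17.8) × √26.6 = 0.0023 × 16.3200 × 45.70 × 5.1575 = 8.8472 mm/d
Over 28 days: 8.8472 × 28 = 247.722 mm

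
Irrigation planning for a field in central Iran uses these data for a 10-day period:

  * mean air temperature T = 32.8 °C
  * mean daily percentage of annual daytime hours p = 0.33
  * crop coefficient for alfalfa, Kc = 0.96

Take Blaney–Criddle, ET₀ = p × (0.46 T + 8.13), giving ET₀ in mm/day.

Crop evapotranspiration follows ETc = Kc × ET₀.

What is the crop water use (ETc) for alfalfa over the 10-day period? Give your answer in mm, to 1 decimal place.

73.6 mm

ET₀ = 0.33 × (0.46 × 32.8 + 8.13) = 0.33 × 23.218 = 7.6619 mm/d
ETc = Kc × ET₀ = 0.96 × 7.6619 = 7.3554 mm/d
Over 10 days: 7.3554 × 10 = 73.554 mm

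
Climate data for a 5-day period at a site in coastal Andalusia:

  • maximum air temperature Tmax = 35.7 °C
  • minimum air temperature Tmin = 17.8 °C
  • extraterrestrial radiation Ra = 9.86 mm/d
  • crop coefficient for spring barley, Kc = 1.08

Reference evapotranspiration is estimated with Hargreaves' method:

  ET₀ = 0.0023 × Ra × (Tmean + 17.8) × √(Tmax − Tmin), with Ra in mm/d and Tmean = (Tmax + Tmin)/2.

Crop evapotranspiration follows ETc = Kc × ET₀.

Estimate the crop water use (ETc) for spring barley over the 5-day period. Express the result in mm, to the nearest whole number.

Tmean = (35.7 + 17.8)/2 = 26.75 °C
ET₀ = 0.0023 × 9.86 × (26.75 + 17.8) × √17.9 = 0.0023 × 9.86 × 44.55 × 4.2308 = 4.2744 mm/d
ETc = Kc × ET₀ = 1.08 × 4.2744 = 4.6164 mm/d
Over 5 days: 4.6164 × 5 = 23.082 mm

23 mm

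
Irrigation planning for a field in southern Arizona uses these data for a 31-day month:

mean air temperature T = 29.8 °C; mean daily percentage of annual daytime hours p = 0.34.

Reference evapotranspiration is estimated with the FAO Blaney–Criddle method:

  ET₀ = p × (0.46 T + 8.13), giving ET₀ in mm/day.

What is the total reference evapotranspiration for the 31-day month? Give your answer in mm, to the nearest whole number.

230 mm

ET₀ = 0.34 × (0.46 × 29.8 + 8.13) = 0.34 × 21.838 = 7.4249 mm/d
Monthly total = 7.4249 × 31 = 230.172 mm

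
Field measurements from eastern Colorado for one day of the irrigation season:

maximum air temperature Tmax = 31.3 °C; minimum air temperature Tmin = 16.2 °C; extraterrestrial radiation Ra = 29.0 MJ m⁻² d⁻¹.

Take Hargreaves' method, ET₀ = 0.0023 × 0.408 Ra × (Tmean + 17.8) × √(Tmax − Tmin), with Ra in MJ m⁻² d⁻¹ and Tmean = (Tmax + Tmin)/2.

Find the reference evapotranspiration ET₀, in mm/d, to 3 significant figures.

4.39 mm/d

Tmean = (31.3 + 16.2)/2 = 23.75 °C
0.408 Ra = 0.408 × 29.0 = 11.8320 mm/d equivalent
ET₀ = 0.0023 × 11.8320 × (23.75 + 17.8) × √15.1 = 0.0023 × 11.8320 × 41.55 × 3.8859 = 4.3939 mm/d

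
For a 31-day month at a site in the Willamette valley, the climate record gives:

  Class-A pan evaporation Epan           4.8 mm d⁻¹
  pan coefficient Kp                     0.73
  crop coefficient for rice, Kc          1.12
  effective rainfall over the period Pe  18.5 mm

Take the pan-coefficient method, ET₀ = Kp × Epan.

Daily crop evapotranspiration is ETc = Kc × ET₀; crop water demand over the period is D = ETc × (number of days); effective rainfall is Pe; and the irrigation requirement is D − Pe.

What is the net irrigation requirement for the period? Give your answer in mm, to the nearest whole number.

ET₀ = 0.73 × 4.8 = 3.5040 mm/d
ETc = Kc × ET₀ = 1.12 × 3.5040 = 3.9245 mm/d
Crop demand D = ETc × 31 d = 3.9245 × 31 = 121.660 mm
D − Pe = 121.660 − 18.5 = 103.160 mm

103 mm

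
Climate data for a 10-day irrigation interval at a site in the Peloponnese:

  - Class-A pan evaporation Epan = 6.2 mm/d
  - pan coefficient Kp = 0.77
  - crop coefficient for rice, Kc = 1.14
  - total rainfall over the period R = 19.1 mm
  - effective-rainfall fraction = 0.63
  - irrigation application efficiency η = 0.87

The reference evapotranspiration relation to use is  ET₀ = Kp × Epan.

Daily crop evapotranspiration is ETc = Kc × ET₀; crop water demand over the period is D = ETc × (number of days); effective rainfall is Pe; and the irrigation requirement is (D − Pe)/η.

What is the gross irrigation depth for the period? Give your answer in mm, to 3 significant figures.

48.7 mm

ET₀ = 0.77 × 6.2 = 4.7740 mm/d
ETc = Kc × ET₀ = 1.14 × 4.7740 = 5.4424 mm/d
Crop demand D = ETc × 10 d = 5.4424 × 10 = 54.424 mm
Pe = 0.63 × 19.1 = 12.033 mm
D − Pe = 54.424 − 12.033 = 42.391 mm
Gross irrigation = 42.391 / 0.87 = 48.725 mm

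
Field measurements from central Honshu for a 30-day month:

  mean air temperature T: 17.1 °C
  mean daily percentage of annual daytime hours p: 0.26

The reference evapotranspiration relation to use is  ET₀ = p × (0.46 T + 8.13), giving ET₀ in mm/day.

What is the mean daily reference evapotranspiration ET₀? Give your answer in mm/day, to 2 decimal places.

ET₀ = 0.26 × (0.46 × 17.1 + 8.13) = 0.26 × 15.996 = 4.1590 mm/d

4.16 mm/day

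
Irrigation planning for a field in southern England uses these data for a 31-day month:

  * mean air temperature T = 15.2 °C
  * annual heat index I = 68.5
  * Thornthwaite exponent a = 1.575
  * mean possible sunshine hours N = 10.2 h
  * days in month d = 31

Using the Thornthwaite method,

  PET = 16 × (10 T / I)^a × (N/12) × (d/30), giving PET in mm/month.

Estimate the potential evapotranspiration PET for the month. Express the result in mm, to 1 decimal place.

10T/I = 10 × 15.2 / 68.5 = 2.2190
(10T/I)^a = 2.2190^1.575 = 3.5091
Uncorrected PET = 16 × 3.5091 = 56.146 mm
Correction = (N/12)(d/30) = (10.2/12)(31/30) = 0.8783
PET = 56.146 × 0.8783 = 49.313 mm/month

49.3 mm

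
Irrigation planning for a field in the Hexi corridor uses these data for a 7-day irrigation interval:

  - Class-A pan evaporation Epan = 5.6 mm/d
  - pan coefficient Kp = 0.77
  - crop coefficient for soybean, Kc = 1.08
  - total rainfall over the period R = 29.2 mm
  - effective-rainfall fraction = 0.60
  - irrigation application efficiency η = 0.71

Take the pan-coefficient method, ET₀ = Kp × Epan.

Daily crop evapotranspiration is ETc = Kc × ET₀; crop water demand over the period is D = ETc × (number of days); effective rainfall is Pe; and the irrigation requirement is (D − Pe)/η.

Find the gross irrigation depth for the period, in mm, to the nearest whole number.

21 mm

ET₀ = 0.77 × 5.6 = 4.3120 mm/d
ETc = Kc × ET₀ = 1.08 × 4.3120 = 4.6570 mm/d
Crop demand D = ETc × 7 d = 4.6570 × 7 = 32.599 mm
Pe = 0.60 × 29.2 = 17.520 mm
D − Pe = 32.599 − 17.520 = 15.079 mm
Gross irrigation = 15.079 / 0.71 = 21.238 mm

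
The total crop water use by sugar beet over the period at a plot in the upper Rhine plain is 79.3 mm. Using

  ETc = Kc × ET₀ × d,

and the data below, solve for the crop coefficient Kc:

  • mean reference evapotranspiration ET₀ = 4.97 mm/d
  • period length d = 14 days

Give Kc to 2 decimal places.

1.14

ETc = Kc × ET₀ × d  ⇒  Kc = ETc / (ET₀ × d)
Kc = 79.3 / (4.97 × 14) = 79.3 / 69.58 = 1.1397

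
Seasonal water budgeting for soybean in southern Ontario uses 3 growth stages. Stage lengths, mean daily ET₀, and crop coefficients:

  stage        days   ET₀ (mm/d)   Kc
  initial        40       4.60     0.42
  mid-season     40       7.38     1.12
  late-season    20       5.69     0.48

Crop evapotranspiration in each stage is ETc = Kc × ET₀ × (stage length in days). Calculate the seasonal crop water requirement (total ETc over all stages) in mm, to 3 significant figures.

initial: 0.42 × 4.60 × 40 = 77.28 mm
mid-season: 1.12 × 7.38 × 40 = 330.62 mm
late-season: 0.48 × 5.69 × 20 = 54.62 mm
Seasonal total = 462.52 mm

463 mm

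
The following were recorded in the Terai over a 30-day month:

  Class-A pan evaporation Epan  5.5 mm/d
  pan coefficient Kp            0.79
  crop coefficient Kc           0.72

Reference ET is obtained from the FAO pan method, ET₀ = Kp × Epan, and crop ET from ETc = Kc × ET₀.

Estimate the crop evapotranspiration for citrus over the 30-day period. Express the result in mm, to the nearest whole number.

94 mm

ET₀ = 0.79 × 5.5 = 4.3450 mm/d
ETc = Kc × ET₀ = 0.72 × 4.3450 = 3.1284 mm/d
Over 30 days: 3.1284 × 30 = 93.852 mm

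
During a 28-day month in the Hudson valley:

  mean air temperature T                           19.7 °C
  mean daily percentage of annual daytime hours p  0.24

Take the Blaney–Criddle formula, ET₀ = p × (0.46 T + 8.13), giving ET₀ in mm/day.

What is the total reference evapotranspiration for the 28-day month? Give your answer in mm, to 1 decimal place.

115.5 mm

ET₀ = 0.24 × (0.46 × 19.7 + 8.13) = 0.24 × 17.192 = 4.1261 mm/d
Monthly total = 4.1261 × 28 = 115.531 mm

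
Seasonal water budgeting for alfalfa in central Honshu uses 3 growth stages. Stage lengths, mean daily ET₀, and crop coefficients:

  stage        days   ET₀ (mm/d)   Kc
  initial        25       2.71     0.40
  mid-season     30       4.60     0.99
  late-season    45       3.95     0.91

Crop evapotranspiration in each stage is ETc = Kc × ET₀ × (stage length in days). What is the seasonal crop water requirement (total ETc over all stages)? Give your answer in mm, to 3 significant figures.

initial: 0.40 × 2.71 × 25 = 27.10 mm
mid-season: 0.99 × 4.60 × 30 = 136.62 mm
late-season: 0.91 × 3.95 × 45 = 161.75 mm
Seasonal total = 325.47 mm

325 mm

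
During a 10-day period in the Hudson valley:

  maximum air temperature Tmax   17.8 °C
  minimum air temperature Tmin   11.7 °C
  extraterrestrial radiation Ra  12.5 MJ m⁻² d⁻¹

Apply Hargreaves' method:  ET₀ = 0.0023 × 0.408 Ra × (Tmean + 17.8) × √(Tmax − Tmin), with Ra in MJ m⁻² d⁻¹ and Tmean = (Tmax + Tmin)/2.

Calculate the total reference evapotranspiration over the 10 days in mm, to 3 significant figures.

9.43 mm

Tmean = (17.8 + 11.7)/2 = 14.75 °C
0.408 Ra = 0.408 × 12.5 = 5.1000 mm/d equivalent
ET₀ = 0.0023 × 5.1000 × (14.75 + 17.8) × √6.1 = 0.0023 × 5.1000 × 32.55 × 2.4698 = 0.9430 mm/d
Over 10 days: 0.9430 × 10 = 9.430 mm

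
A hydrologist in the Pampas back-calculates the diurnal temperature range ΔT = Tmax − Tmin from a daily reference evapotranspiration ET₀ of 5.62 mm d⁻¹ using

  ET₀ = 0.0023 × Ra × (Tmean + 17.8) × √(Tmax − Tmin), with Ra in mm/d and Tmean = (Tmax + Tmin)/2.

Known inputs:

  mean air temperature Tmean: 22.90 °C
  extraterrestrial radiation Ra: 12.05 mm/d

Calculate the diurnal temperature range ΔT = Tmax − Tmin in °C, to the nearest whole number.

√ΔT = ET₀ / [0.0023 × Ra × (Tmean+17.8)] = 5.62 / (0.0023 × 12.05 × 40.70) = 4.9823
ΔT = 4.9823² = 24.823 °C

25 °C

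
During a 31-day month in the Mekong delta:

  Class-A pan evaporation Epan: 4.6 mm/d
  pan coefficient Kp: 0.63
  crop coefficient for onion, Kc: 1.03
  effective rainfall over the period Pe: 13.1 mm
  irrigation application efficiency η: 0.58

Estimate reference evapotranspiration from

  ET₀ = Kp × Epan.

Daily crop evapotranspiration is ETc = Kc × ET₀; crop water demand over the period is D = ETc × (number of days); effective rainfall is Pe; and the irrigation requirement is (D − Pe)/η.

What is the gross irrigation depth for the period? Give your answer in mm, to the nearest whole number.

137 mm

ET₀ = 0.63 × 4.6 = 2.8980 mm/d
ETc = Kc × ET₀ = 1.03 × 2.8980 = 2.9849 mm/d
Crop demand D = ETc × 31 d = 2.9849 × 31 = 92.532 mm
D − Pe = 92.532 − 13.1 = 79.432 mm
Gross irrigation = 79.432 / 0.58 = 136.952 mm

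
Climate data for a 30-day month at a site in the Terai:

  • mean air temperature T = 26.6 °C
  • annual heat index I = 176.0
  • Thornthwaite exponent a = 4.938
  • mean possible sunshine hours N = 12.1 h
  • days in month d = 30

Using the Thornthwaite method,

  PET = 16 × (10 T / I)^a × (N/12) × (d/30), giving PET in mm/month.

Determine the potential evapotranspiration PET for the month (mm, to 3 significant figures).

124 mm

10T/I = 10 × 26.6 / 176.0 = 1.5114
(10T/I)^a = 1.5114^4.938 = 7.6873
Uncorrected PET = 16 × 7.6873 = 122.997 mm
Correction = (N/12)(d/30) = (12.1/12)(30/30) = 1.0083
PET = 122.997 × 1.0083 = 124.018 mm/month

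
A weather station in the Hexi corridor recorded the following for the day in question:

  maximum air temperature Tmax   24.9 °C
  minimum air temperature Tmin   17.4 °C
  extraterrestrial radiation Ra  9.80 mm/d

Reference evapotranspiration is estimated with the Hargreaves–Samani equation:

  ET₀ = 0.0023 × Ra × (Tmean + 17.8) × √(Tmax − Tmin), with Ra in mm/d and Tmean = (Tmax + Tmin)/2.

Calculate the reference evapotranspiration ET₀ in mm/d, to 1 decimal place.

2.4 mm/d

Tmean = (24.9 + 17.4)/2 = 21.15 °C
ET₀ = 0.0023 × 9.80 × (21.15 + 17.8) × √7.5 = 0.0023 × 9.80 × 38.95 × 2.7386 = 2.4043 mm/d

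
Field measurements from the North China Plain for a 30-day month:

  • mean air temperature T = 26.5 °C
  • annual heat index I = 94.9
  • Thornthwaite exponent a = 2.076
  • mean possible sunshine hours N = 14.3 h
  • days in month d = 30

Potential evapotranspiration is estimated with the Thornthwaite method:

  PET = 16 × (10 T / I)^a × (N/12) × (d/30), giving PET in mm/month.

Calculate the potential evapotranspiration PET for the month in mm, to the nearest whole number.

161 mm

10T/I = 10 × 26.5 / 94.9 = 2.7924
(10T/I)^a = 2.7924^2.076 = 8.4304
Uncorrected PET = 16 × 8.4304 = 134.886 mm
Correction = (N/12)(d/30) = (14.3/12)(30/30) = 1.1917
PET = 134.886 × 1.1917 = 160.744 mm/month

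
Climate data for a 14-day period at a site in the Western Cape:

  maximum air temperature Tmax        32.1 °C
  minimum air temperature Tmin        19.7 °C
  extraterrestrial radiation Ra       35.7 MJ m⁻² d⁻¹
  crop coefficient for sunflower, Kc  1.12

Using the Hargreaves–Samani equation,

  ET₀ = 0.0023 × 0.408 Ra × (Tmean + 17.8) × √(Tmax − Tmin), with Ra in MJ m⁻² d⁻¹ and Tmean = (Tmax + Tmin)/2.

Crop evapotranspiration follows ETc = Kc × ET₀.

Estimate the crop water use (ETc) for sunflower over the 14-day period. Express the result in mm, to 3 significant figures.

80.8 mm

Tmean = (32.1 + 19.7)/2 = 25.90 °C
0.408 Ra = 0.408 × 35.7 = 14.5656 mm/d equivalent
ET₀ = 0.0023 × 14.5656 × (25.90 + 17.8) × √12.4 = 0.0023 × 14.5656 × 43.70 × 3.5214 = 5.1553 mm/d
ETc = Kc × ET₀ = 1.12 × 5.1553 = 5.7739 mm/d
Over 14 days: 5.7739 × 14 = 80.835 mm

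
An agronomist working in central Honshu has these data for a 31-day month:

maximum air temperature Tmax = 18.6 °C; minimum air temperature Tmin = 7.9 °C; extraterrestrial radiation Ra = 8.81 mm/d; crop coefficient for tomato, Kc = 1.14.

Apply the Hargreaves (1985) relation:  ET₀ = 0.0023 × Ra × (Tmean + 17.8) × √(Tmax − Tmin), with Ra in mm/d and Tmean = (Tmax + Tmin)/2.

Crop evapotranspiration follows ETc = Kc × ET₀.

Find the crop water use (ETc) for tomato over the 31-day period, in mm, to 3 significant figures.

Tmean = (18.6 + 7.9)/2 = 13.25 °C
ET₀ = 0.0023 × 8.81 × (13.25 + 17.8) × √10.7 = 0.0023 × 8.81 × 31.05 × 3.2711 = 2.0581 mm/d
ETc = Kc × ET₀ = 1.14 × 2.0581 = 2.3462 mm/d
Over 31 days: 2.3462 × 31 = 72.732 mm

72.7 mm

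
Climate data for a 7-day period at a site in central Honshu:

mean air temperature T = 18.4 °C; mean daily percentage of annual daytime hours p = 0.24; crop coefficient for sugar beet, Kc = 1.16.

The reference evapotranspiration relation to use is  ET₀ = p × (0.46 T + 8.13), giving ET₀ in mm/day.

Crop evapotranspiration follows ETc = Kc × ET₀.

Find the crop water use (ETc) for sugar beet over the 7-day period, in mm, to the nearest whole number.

ET₀ = 0.24 × (0.46 × 18.4 + 8.13) = 0.24 × 16.594 = 3.9826 mm/d
ETc = Kc × ET₀ = 1.16 × 3.9826 = 4.6198 mm/d
Over 7 days: 4.6198 × 7 = 32.339 mm

32 mm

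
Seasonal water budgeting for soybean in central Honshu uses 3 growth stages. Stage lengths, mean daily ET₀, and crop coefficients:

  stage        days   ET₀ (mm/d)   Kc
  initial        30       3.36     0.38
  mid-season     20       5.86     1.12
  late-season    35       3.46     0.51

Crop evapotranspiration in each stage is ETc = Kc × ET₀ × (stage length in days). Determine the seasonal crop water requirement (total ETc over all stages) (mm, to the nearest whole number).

initial: 0.38 × 3.36 × 30 = 38.30 mm
mid-season: 1.12 × 5.86 × 20 = 131.26 mm
late-season: 0.51 × 3.46 × 35 = 61.76 mm
Seasonal total = 231.32 mm

231 mm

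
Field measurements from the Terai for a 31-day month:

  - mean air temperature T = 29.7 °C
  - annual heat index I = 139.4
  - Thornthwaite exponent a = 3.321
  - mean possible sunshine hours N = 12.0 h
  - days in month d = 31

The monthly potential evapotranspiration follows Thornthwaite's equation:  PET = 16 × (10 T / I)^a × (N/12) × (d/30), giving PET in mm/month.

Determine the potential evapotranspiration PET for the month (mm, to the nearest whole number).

10T/I = 10 × 29.7 / 139.4 = 2.1306
(10T/I)^a = 2.1306^3.321 = 12.3298
Uncorrected PET = 16 × 12.3298 = 197.277 mm
Correction = (N/12)(d/30) = (12.0/12)(31/30) = 1.0333
PET = 197.277 × 1.0333 = 203.846 mm/month

204 mm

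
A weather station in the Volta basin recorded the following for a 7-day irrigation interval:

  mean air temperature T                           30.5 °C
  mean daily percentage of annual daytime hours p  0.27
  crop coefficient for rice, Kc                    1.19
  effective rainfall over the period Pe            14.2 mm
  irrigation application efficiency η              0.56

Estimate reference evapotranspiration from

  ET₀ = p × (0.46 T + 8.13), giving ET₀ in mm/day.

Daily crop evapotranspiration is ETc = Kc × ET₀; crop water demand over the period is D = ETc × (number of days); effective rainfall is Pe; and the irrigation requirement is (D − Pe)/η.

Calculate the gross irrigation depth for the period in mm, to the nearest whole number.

ET₀ = 0.27 × (0.46 × 30.5 + 8.13) = 0.27 × 22.160 = 5.9832 mm/d
ETc = Kc × ET₀ = 1.19 × 5.9832 = 7.1200 mm/d
Crop demand D = ETc × 7 d = 7.1200 × 7 = 49.840 mm
D − Pe = 49.840 − 14.2 = 35.640 mm
Gross irrigation = 35.640 / 0.56 = 63.643 mm

64 mm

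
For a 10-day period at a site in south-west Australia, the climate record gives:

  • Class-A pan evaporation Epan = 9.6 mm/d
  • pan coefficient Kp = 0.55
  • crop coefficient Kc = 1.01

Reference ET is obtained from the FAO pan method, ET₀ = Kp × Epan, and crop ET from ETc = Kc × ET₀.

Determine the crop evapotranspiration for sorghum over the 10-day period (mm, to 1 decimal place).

53.3 mm

ET₀ = 0.55 × 9.6 = 5.2800 mm/d
ETc = Kc × ET₀ = 1.01 × 5.2800 = 5.3328 mm/d
Over 10 days: 5.3328 × 10 = 53.328 mm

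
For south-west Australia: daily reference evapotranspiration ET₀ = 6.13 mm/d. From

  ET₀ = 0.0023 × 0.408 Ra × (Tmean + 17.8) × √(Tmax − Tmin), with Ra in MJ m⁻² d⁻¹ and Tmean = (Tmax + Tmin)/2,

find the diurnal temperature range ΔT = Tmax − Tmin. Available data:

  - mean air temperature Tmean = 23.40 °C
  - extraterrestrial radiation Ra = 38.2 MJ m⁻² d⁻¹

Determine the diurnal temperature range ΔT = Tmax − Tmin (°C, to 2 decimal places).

√ΔT = ET₀ / [0.0023 × 0.408 × Ra × (Tmean+17.8)] = 6.13 / (0.0023 × 15.5856 × 41.20) = 4.1506
ΔT = 4.1506² = 17.227 °C

17.23 °C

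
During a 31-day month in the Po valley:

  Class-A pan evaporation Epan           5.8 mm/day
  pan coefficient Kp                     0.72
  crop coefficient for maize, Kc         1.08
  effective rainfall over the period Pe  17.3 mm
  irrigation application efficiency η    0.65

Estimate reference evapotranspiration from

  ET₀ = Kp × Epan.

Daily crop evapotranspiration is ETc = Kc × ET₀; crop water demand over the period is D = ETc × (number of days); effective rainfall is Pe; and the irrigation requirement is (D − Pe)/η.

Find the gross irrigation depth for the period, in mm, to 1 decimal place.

ET₀ = 0.72 × 5.8 = 4.1760 mm/d
ETc = Kc × ET₀ = 1.08 × 4.1760 = 4.5101 mm/d
Crop demand D = ETc × 31 d = 4.5101 × 31 = 139.813 mm
D − Pe = 139.813 − 17.3 = 122.513 mm
Gross irrigation = 122.513 / 0.65 = 188.482 mm

188.5 mm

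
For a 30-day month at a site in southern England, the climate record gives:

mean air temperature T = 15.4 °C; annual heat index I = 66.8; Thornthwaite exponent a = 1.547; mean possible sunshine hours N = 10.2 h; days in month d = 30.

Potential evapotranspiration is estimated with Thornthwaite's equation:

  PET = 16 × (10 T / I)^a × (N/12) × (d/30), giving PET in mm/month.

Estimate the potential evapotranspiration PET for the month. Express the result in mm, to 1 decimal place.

10T/I = 10 × 15.4 / 66.8 = 2.3054
(10T/I)^a = 2.3054^1.547 = 3.6406
Uncorrected PET = 16 × 3.6406 = 58.250 mm
Correction = (N/12)(d/30) = (10.2/12)(30/30) = 0.8500
PET = 58.250 × 0.8500 = 49.513 mm/month

49.5 mm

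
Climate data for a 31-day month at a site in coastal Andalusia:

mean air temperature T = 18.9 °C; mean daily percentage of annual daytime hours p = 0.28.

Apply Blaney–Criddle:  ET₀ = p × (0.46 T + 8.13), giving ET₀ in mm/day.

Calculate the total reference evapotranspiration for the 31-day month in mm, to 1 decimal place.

146.0 mm

ET₀ = 0.28 × (0.46 × 18.9 + 8.13) = 0.28 × 16.824 = 4.7107 mm/d
Monthly total = 4.7107 × 31 = 146.032 mm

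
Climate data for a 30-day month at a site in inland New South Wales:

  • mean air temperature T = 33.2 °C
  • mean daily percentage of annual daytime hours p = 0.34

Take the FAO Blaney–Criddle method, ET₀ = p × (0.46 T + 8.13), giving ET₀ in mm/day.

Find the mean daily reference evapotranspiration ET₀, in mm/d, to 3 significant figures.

ET₀ = 0.34 × (0.46 × 33.2 + 8.13) = 0.34 × 23.402 = 7.9567 mm/d

7.96 mm/d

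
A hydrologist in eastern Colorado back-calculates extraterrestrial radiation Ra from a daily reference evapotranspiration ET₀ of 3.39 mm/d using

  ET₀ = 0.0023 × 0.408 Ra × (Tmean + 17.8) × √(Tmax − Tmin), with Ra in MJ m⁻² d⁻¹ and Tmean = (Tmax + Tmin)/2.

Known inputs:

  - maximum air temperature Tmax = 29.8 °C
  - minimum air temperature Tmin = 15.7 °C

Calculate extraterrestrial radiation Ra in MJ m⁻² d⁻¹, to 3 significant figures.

Tmean = (29.8+15.7)/2 = 22.75 °C; ΔT = 14.1
Ra = ET₀ / [0.0023 × 0.408 × (Tmean+17.8) × √ΔT]
   = 3.39 / (0.0023 × 0.408 × 40.55 × 3.7550) = 23.725 MJ m⁻² d⁻¹

23.7 MJ m⁻² d⁻¹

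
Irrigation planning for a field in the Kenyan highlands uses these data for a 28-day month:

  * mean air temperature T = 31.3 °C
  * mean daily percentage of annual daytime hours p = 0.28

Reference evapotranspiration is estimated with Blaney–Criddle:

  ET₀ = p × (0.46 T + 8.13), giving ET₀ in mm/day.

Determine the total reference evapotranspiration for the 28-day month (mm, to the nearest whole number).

177 mm

ET₀ = 0.28 × (0.46 × 31.3 + 8.13) = 0.28 × 22.528 = 6.3078 mm/d
Monthly total = 6.3078 × 28 = 176.618 mm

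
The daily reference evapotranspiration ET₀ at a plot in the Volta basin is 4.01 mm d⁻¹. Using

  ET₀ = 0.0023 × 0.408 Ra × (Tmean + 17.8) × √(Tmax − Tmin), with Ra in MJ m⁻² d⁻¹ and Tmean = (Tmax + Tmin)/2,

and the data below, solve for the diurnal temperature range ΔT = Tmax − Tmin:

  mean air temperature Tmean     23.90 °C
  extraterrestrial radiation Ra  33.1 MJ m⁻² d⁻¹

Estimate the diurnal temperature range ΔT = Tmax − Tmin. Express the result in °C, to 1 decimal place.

9.6 °C

√ΔT = ET₀ / [0.0023 × 0.408 × Ra × (Tmean+17.8)] = 4.01 / (0.0023 × 13.5048 × 41.70) = 3.0959
ΔT = 3.0959² = 9.585 °C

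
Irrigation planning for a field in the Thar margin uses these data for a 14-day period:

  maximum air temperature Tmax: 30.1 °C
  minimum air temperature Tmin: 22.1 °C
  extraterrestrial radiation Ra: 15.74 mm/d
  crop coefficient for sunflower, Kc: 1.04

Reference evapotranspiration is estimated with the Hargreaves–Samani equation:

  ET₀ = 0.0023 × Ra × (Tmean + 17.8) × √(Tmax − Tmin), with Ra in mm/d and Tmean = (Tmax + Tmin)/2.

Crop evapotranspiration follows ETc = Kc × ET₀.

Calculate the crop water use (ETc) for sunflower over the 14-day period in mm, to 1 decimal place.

Tmean = (30.1 + 22.1)/2 = 26.10 °C
ET₀ = 0.0023 × 15.74 × (26.10 + 17.8) × √8.0 = 0.0023 × 15.74 × 43.90 × 2.8284 = 4.4951 mm/d
ETc = Kc × ET₀ = 1.04 × 4.4951 = 4.6749 mm/d
Over 14 days: 4.6749 × 14 = 65.449 mm

65.4 mm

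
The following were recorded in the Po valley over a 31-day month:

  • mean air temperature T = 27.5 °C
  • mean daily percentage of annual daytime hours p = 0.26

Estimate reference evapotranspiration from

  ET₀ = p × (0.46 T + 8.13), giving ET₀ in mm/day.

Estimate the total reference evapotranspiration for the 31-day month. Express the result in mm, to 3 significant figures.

ET₀ = 0.26 × (0.46 × 27.5 + 8.13) = 0.26 × 20.780 = 5.4028 mm/d
Monthly total = 5.4028 × 31 = 167.487 mm

167 mm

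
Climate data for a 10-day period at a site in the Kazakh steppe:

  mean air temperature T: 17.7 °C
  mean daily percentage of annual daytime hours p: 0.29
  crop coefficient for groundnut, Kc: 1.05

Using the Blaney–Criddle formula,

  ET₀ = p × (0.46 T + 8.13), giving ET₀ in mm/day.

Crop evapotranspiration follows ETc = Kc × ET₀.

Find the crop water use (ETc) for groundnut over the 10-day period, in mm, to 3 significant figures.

ET₀ = 0.29 × (0.46 × 17.7 + 8.13) = 0.29 × 16.272 = 4.7189 mm/d
ETc = Kc × ET₀ = 1.05 × 4.7189 = 4.9548 mm/d
Over 10 days: 4.9548 × 10 = 49.548 mm

49.5 mm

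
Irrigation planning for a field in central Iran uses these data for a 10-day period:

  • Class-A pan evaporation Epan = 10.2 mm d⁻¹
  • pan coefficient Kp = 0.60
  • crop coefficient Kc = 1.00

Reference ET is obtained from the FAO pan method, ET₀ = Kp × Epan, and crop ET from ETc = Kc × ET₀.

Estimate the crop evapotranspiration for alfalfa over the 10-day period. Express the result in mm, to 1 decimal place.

ET₀ = 0.60 × 10.2 = 6.1200 mm/d
ETc = Kc × ET₀ = 1.00 × 6.1200 = 6.1200 mm/d
Over 10 days: 6.1200 × 10 = 61.200 mm

61.2 mm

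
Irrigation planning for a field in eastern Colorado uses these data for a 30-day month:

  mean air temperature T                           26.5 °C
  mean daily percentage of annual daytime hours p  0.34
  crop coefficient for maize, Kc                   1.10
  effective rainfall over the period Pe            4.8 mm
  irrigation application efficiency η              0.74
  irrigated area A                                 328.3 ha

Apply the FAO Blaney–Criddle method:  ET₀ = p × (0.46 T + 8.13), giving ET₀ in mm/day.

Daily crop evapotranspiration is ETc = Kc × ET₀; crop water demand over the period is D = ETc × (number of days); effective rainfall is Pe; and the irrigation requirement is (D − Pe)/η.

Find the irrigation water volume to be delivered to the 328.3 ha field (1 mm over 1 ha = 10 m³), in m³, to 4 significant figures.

990200 m³

ET₀ = 0.34 × (0.46 × 26.5 + 8.13) = 0.34 × 20.320 = 6.9088 mm/d
ETc = Kc × ET₀ = 1.10 × 6.9088 = 7.5997 mm/d
Crop demand D = ETc × 30 d = 7.5997 × 30 = 227.991 mm
D − Pe = 227.991 − 4.8 = 223.191 mm
Gross irrigation = 223.191 / 0.74 = 301.609 mm
Volume = 301.609 mm × 328.3 ha × 10 = 990182.3 m³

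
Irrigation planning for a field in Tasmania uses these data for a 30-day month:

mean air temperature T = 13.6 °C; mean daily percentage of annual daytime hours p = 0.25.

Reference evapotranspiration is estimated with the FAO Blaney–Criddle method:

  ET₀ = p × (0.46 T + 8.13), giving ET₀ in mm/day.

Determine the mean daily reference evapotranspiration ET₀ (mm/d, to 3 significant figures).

ET₀ = 0.25 × (0.46 × 13.6 + 8.13) = 0.25 × 14.386 = 3.5965 mm/d

3.60 mm/d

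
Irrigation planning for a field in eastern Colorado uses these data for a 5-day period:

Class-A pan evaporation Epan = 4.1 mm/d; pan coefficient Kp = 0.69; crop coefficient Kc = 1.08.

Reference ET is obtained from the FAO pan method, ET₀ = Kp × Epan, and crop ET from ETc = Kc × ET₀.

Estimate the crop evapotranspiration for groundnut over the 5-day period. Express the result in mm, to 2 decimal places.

15.28 mm

ET₀ = 0.69 × 4.1 = 2.8290 mm/d
ETc = Kc × ET₀ = 1.08 × 2.8290 = 3.0553 mm/d
Over 5 days: 3.0553 × 5 = 15.277 mm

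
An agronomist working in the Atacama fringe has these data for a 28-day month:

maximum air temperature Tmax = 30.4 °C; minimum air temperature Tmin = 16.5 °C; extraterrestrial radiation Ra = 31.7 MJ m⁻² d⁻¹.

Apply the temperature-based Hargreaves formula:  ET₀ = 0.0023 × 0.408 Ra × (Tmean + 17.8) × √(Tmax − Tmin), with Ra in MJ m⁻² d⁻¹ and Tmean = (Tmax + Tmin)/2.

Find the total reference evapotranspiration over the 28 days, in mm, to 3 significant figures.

Tmean = (30.4 + 16.5)/2 = 23.45 °C
0.408 Ra = 0.408 × 31.7 = 12.9336 mm/d equivalent
ET₀ = 0.0023 × 12.9336 × (23.45 + 17.8) × √13.9 = 0.0023 × 12.9336 × 41.25 × 3.7283 = 4.5749 mm/d
Over 28 days: 4.5749 × 28 = 128.097 mm

128 mm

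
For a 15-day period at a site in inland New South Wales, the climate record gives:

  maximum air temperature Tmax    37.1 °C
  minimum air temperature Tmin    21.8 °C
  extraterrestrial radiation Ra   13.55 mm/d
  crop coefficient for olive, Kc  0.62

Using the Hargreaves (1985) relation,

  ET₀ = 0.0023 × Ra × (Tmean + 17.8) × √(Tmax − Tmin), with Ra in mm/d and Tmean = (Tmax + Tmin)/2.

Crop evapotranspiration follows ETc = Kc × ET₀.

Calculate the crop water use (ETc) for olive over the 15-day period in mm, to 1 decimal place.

Tmean = (37.1 + 21.8)/2 = 29.45 °C
ET₀ = 0.0023 × 13.55 × (29.45 + 17.8) × √15.3 = 0.0023 × 13.55 × 47.25 × 3.9115 = 5.7599 mm/d
ETc = Kc × ET₀ = 0.62 × 5.7599 = 3.5711 mm/d
Over 15 days: 3.5711 × 15 = 53.567 mm

53.6 mm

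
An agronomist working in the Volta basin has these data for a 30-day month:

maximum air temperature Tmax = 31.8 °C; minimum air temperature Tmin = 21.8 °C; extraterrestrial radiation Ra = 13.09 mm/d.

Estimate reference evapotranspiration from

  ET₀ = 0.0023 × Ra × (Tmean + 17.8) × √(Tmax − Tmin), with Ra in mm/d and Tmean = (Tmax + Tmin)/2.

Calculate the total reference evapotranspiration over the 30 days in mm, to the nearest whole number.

127 mm

Tmean = (31.8 + 21.8)/2 = 26.80 °C
ET₀ = 0.0023 × 13.09 × (26.80 + 17.8) × √10.0 = 0.0023 × 13.09 × 44.60 × 3.1623 = 4.2462 mm/d
Over 30 days: 4.2462 × 30 = 127.386 mm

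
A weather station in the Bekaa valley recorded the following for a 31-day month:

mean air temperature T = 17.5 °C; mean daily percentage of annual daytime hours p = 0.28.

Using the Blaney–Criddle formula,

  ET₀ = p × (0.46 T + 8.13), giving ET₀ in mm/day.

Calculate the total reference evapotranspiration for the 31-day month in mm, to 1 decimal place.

ET₀ = 0.28 × (0.46 × 17.5 + 8.13) = 0.28 × 16.180 = 4.5304 mm/d
Monthly total = 4.5304 × 31 = 140.442 mm

140.4 mm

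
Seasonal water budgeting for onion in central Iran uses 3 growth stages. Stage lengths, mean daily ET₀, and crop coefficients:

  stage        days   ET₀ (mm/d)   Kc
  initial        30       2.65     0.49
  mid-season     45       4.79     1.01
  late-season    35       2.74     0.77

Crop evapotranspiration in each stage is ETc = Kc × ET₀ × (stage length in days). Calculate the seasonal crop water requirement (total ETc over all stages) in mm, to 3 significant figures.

initial: 0.49 × 2.65 × 30 = 38.96 mm
mid-season: 1.01 × 4.79 × 45 = 217.71 mm
late-season: 0.77 × 2.74 × 35 = 73.84 mm
Seasonal total = 330.51 mm

331 mm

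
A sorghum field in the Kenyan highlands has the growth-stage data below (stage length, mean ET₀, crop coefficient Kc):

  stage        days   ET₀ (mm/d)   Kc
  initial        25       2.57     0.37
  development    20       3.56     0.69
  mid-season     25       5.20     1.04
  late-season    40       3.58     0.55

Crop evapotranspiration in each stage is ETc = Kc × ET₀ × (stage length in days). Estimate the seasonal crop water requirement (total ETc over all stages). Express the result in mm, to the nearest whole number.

initial: 0.37 × 2.57 × 25 = 23.77 mm
development: 0.69 × 3.56 × 20 = 49.13 mm
mid-season: 1.04 × 5.20 × 25 = 135.20 mm
late-season: 0.55 × 3.58 × 40 = 78.76 mm
Seasonal total = 286.86 mm

287 mm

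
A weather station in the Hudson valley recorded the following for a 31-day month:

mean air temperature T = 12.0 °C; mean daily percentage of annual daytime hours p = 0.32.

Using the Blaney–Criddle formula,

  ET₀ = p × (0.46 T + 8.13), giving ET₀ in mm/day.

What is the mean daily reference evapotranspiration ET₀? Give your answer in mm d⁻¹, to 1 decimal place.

ET₀ = 0.32 × (0.46 × 12.0 + 8.13) = 0.32 × 13.650 = 4.3680 mm/d

4.4 mm d⁻¹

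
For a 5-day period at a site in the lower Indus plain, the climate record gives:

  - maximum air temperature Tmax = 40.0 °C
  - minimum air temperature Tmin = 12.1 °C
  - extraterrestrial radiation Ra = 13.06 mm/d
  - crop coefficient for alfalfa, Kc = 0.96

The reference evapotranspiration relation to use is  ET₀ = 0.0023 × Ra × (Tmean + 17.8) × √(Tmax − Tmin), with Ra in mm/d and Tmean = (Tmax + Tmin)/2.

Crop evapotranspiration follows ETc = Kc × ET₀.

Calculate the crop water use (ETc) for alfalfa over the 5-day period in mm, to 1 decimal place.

33.4 mm

Tmean = (40.0 + 12.1)/2 = 26.05 °C
ET₀ = 0.0023 × 13.06 × (26.05 + 17.8) × √27.9 = 0.0023 × 13.06 × 43.85 × 5.2820 = 6.9573 mm/d
ETc = Kc × ET₀ = 0.96 × 6.9573 = 6.6790 mm/d
Over 5 days: 6.6790 × 5 = 33.395 mm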